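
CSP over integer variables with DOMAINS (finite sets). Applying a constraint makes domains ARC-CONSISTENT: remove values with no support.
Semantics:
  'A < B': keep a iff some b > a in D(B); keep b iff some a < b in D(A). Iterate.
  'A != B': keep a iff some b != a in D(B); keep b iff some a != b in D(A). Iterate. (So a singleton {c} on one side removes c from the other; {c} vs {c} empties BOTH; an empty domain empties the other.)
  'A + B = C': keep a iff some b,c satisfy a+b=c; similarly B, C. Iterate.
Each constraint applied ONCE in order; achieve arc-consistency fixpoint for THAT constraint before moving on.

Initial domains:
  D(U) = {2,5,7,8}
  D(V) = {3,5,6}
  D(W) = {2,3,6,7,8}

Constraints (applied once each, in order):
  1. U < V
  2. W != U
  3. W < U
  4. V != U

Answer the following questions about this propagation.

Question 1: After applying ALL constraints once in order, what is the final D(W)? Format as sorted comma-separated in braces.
Constraint 1 (U < V) on D(U)={2,5,7,8} D(V)={3,5,6}: U {2,5,7,8}->{2,5}
Constraint 2 (W != U) on D(W)={2,3,6,7,8} D(U)={2,5}: no change
Constraint 3 (W < U) on D(W)={2,3,6,7,8} D(U)={2,5}: W {2,3,6,7,8}->{2,3}; U {2,5}->{5}
Constraint 4 (V != U) on D(V)={3,5,6} D(U)={5}: V {3,5,6}->{3,6}
So after all 4 constraints: D(W) = {2,3}

Answer: {2,3}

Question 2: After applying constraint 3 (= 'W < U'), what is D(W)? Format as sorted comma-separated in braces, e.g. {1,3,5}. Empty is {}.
Answer: {2,3}

Derivation:
Constraint 1 (U < V) on D(U)={2,5,7,8} D(V)={3,5,6}: U {2,5,7,8}->{2,5}
Constraint 2 (W != U) on D(W)={2,3,6,7,8} D(U)={2,5}: no change
Constraint 3 (W < U) on D(W)={2,3,6,7,8} D(U)={2,5}: W {2,3,6,7,8}->{2,3}; U {2,5}->{5}
So after constraint 3: D(W) = {2,3}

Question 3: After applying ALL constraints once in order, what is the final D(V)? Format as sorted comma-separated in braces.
Answer: {3,6}

Derivation:
Constraint 1 (U < V) on D(U)={2,5,7,8} D(V)={3,5,6}: U {2,5,7,8}->{2,5}
Constraint 2 (W != U) on D(W)={2,3,6,7,8} D(U)={2,5}: no change
Constraint 3 (W < U) on D(W)={2,3,6,7,8} D(U)={2,5}: W {2,3,6,7,8}->{2,3}; U {2,5}->{5}
Constraint 4 (V != U) on D(V)={3,5,6} D(U)={5}: V {3,5,6}->{3,6}
So after all 4 constraints: D(V) = {3,6}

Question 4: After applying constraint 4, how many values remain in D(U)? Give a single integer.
Constraint 1 (U < V) on D(U)={2,5,7,8} D(V)={3,5,6}: U {2,5,7,8}->{2,5}
Constraint 2 (W != U) on D(W)={2,3,6,7,8} D(U)={2,5}: no change
Constraint 3 (W < U) on D(W)={2,3,6,7,8} D(U)={2,5}: W {2,3,6,7,8}->{2,3}; U {2,5}->{5}
Constraint 4 (V != U) on D(V)={3,5,6} D(U)={5}: V {3,5,6}->{3,6}
So after constraint 4: D(U)={5}, size = 1

Answer: 1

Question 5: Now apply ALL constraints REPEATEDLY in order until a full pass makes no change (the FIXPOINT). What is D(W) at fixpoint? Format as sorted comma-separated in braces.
pass 0 (initial): D(W)={2,3,6,7,8}
pass 1: U {2,5,7,8}->{5}; V {3,5,6}->{3,6}; W {2,3,6,7,8}->{2,3}
pass 2: V {3,6}->{6}
pass 3: no change
Fixpoint after 3 passes: D(W) = {2,3}

Answer: {2,3}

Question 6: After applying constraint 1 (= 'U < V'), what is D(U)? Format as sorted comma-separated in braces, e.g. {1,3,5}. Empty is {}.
Answer: {2,5}

Derivation:
Constraint 1 (U < V) on D(U)={2,5,7,8} D(V)={3,5,6}: U {2,5,7,8}->{2,5}
So after constraint 1: D(U) = {2,5}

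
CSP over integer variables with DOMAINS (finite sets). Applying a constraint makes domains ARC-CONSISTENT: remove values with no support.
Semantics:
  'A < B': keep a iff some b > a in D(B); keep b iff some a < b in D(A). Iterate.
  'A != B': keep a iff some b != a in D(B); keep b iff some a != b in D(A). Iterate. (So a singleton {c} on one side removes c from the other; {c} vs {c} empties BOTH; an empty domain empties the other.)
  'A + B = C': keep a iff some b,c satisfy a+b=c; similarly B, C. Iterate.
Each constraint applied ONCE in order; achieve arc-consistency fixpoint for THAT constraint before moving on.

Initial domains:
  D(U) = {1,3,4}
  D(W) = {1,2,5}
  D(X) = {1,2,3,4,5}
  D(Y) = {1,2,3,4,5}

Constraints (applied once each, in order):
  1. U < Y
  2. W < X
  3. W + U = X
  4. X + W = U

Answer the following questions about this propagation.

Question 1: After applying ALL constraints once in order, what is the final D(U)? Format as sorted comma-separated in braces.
Constraint 1 (U < Y) on D(U)={1,3,4} D(Y)={1,2,3,4,5}: Y {1,2,3,4,5}->{2,3,4,5}
Constraint 2 (W < X) on D(W)={1,2,5} D(X)={1,2,3,4,5}: W {1,2,5}->{1,2}; X {1,2,3,4,5}->{2,3,4,5}
Constraint 3 (W + U = X) on D(W)={1,2} D(U)={1,3,4} D(X)={2,3,4,5}: no change
Constraint 4 (X + W = U) on D(X)={2,3,4,5} D(W)={1,2} D(U)={1,3,4}: X {2,3,4,5}->{2,3}; U {1,3,4}->{3,4}
So after all 4 constraints: D(U) = {3,4}

Answer: {3,4}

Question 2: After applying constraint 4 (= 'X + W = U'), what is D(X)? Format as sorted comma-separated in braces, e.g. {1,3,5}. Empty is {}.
Constraint 1 (U < Y) on D(U)={1,3,4} D(Y)={1,2,3,4,5}: Y {1,2,3,4,5}->{2,3,4,5}
Constraint 2 (W < X) on D(W)={1,2,5} D(X)={1,2,3,4,5}: W {1,2,5}->{1,2}; X {1,2,3,4,5}->{2,3,4,5}
Constraint 3 (W + U = X) on D(W)={1,2} D(U)={1,3,4} D(X)={2,3,4,5}: no change
Constraint 4 (X + W = U) on D(X)={2,3,4,5} D(W)={1,2} D(U)={1,3,4}: X {2,3,4,5}->{2,3}; U {1,3,4}->{3,4}
So after constraint 4: D(X) = {2,3}

Answer: {2,3}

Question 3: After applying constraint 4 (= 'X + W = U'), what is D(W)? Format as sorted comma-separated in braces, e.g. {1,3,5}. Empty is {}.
Answer: {1,2}

Derivation:
Constraint 1 (U < Y) on D(U)={1,3,4} D(Y)={1,2,3,4,5}: Y {1,2,3,4,5}->{2,3,4,5}
Constraint 2 (W < X) on D(W)={1,2,5} D(X)={1,2,3,4,5}: W {1,2,5}->{1,2}; X {1,2,3,4,5}->{2,3,4,5}
Constraint 3 (W + U = X) on D(W)={1,2} D(U)={1,3,4} D(X)={2,3,4,5}: no change
Constraint 4 (X + W = U) on D(X)={2,3,4,5} D(W)={1,2} D(U)={1,3,4}: X {2,3,4,5}->{2,3}; U {1,3,4}->{3,4}
So after constraint 4: D(W) = {1,2}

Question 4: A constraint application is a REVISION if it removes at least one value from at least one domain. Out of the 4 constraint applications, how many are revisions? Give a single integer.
Constraint 1 (U < Y) on D(U)={1,3,4} D(Y)={1,2,3,4,5}: Y {1,2,3,4,5}->{2,3,4,5} => REVISION
Constraint 2 (W < X) on D(W)={1,2,5} D(X)={1,2,3,4,5}: W {1,2,5}->{1,2}; X {1,2,3,4,5}->{2,3,4,5} => REVISION
Constraint 3 (W + U = X) on D(W)={1,2} D(U)={1,3,4} D(X)={2,3,4,5}: no change => not a revision
Constraint 4 (X + W = U) on D(X)={2,3,4,5} D(W)={1,2} D(U)={1,3,4}: X {2,3,4,5}->{2,3}; U {1,3,4}->{3,4} => REVISION
Total revisions = 3

Answer: 3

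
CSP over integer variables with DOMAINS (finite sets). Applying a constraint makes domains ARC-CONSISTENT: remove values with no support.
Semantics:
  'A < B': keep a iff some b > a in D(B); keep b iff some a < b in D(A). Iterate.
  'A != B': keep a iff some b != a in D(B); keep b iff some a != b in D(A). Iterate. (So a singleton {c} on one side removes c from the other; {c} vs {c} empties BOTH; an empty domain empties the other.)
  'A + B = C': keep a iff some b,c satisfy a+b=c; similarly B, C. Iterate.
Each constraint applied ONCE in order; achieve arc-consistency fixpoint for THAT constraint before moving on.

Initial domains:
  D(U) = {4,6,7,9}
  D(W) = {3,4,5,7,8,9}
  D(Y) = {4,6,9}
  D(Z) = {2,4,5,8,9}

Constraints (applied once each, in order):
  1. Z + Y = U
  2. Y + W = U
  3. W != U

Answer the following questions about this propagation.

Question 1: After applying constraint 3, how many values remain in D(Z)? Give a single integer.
Constraint 1 (Z + Y = U) on D(Z)={2,4,5,8,9} D(Y)={4,6,9} D(U)={4,6,7,9}: Z {2,4,5,8,9}->{2,5}; Y {4,6,9}->{4}; U {4,6,7,9}->{6,9}
Constraint 2 (Y + W = U) on D(Y)={4} D(W)={3,4,5,7,8,9} D(U)={6,9}: W {3,4,5,7,8,9}->{5}; U {6,9}->{9}
Constraint 3 (W != U) on D(W)={5} D(U)={9}: no change
So after constraint 3: D(Z)={2,5}, size = 2

Answer: 2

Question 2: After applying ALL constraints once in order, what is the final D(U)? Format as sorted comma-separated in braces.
Constraint 1 (Z + Y = U) on D(Z)={2,4,5,8,9} D(Y)={4,6,9} D(U)={4,6,7,9}: Z {2,4,5,8,9}->{2,5}; Y {4,6,9}->{4}; U {4,6,7,9}->{6,9}
Constraint 2 (Y + W = U) on D(Y)={4} D(W)={3,4,5,7,8,9} D(U)={6,9}: W {3,4,5,7,8,9}->{5}; U {6,9}->{9}
Constraint 3 (W != U) on D(W)={5} D(U)={9}: no change
So after all 3 constraints: D(U) = {9}

Answer: {9}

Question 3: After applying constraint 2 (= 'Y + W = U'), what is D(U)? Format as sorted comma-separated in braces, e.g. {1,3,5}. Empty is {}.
Constraint 1 (Z + Y = U) on D(Z)={2,4,5,8,9} D(Y)={4,6,9} D(U)={4,6,7,9}: Z {2,4,5,8,9}->{2,5}; Y {4,6,9}->{4}; U {4,6,7,9}->{6,9}
Constraint 2 (Y + W = U) on D(Y)={4} D(W)={3,4,5,7,8,9} D(U)={6,9}: W {3,4,5,7,8,9}->{5}; U {6,9}->{9}
So after constraint 2: D(U) = {9}

Answer: {9}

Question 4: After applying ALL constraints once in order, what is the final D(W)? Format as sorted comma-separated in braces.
Answer: {5}

Derivation:
Constraint 1 (Z + Y = U) on D(Z)={2,4,5,8,9} D(Y)={4,6,9} D(U)={4,6,7,9}: Z {2,4,5,8,9}->{2,5}; Y {4,6,9}->{4}; U {4,6,7,9}->{6,9}
Constraint 2 (Y + W = U) on D(Y)={4} D(W)={3,4,5,7,8,9} D(U)={6,9}: W {3,4,5,7,8,9}->{5}; U {6,9}->{9}
Constraint 3 (W != U) on D(W)={5} D(U)={9}: no change
So after all 3 constraints: D(W) = {5}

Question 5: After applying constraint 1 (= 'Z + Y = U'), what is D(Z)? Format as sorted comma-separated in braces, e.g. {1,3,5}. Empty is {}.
Answer: {2,5}

Derivation:
Constraint 1 (Z + Y = U) on D(Z)={2,4,5,8,9} D(Y)={4,6,9} D(U)={4,6,7,9}: Z {2,4,5,8,9}->{2,5}; Y {4,6,9}->{4}; U {4,6,7,9}->{6,9}
So after constraint 1: D(Z) = {2,5}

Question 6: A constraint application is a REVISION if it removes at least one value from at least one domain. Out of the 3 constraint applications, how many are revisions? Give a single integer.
Answer: 2

Derivation:
Constraint 1 (Z + Y = U) on D(Z)={2,4,5,8,9} D(Y)={4,6,9} D(U)={4,6,7,9}: Z {2,4,5,8,9}->{2,5}; Y {4,6,9}->{4}; U {4,6,7,9}->{6,9} => REVISION
Constraint 2 (Y + W = U) on D(Y)={4} D(W)={3,4,5,7,8,9} D(U)={6,9}: W {3,4,5,7,8,9}->{5}; U {6,9}->{9} => REVISION
Constraint 3 (W != U) on D(W)={5} D(U)={9}: no change => not a revision
Total revisions = 2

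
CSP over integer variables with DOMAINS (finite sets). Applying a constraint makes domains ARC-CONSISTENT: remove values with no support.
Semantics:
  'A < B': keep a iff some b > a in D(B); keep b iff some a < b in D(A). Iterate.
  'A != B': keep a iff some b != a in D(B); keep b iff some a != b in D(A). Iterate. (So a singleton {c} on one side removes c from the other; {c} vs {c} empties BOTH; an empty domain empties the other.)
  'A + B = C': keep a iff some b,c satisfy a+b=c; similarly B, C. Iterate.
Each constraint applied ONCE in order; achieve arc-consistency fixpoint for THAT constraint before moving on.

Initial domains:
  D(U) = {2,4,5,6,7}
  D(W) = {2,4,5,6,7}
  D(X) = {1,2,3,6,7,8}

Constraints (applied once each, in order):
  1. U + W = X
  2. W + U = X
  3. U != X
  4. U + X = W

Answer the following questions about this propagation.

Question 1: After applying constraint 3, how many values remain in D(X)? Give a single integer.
Constraint 1 (U + W = X) on D(U)={2,4,5,6,7} D(W)={2,4,5,6,7} D(X)={1,2,3,6,7,8}: U {2,4,5,6,7}->{2,4,5,6}; W {2,4,5,6,7}->{2,4,5,6}; X {1,2,3,6,7,8}->{6,7,8}
Constraint 2 (W + U = X) on D(W)={2,4,5,6} D(U)={2,4,5,6} D(X)={6,7,8}: no change
Constraint 3 (U != X) on D(U)={2,4,5,6} D(X)={6,7,8}: no change
So after constraint 3: D(X)={6,7,8}, size = 3

Answer: 3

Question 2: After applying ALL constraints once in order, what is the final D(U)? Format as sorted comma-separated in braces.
Answer: {}

Derivation:
Constraint 1 (U + W = X) on D(U)={2,4,5,6,7} D(W)={2,4,5,6,7} D(X)={1,2,3,6,7,8}: U {2,4,5,6,7}->{2,4,5,6}; W {2,4,5,6,7}->{2,4,5,6}; X {1,2,3,6,7,8}->{6,7,8}
Constraint 2 (W + U = X) on D(W)={2,4,5,6} D(U)={2,4,5,6} D(X)={6,7,8}: no change
Constraint 3 (U != X) on D(U)={2,4,5,6} D(X)={6,7,8}: no change
Constraint 4 (U + X = W) on D(U)={2,4,5,6} D(X)={6,7,8} D(W)={2,4,5,6}: U {2,4,5,6}->{}; X {6,7,8}->{}; W {2,4,5,6}->{}
So after all 4 constraints: D(U) = {}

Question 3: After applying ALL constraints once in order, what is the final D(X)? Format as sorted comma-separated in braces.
Answer: {}

Derivation:
Constraint 1 (U + W = X) on D(U)={2,4,5,6,7} D(W)={2,4,5,6,7} D(X)={1,2,3,6,7,8}: U {2,4,5,6,7}->{2,4,5,6}; W {2,4,5,6,7}->{2,4,5,6}; X {1,2,3,6,7,8}->{6,7,8}
Constraint 2 (W + U = X) on D(W)={2,4,5,6} D(U)={2,4,5,6} D(X)={6,7,8}: no change
Constraint 3 (U != X) on D(U)={2,4,5,6} D(X)={6,7,8}: no change
Constraint 4 (U + X = W) on D(U)={2,4,5,6} D(X)={6,7,8} D(W)={2,4,5,6}: U {2,4,5,6}->{}; X {6,7,8}->{}; W {2,4,5,6}->{}
So after all 4 constraints: D(X) = {}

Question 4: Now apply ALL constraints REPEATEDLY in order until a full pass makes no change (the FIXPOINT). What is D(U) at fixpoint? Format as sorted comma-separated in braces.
Answer: {}

Derivation:
pass 0 (initial): D(U)={2,4,5,6,7}
pass 1: U {2,4,5,6,7}->{}; W {2,4,5,6,7}->{}; X {1,2,3,6,7,8}->{}
pass 2: no change
Fixpoint after 2 passes: D(U) = {}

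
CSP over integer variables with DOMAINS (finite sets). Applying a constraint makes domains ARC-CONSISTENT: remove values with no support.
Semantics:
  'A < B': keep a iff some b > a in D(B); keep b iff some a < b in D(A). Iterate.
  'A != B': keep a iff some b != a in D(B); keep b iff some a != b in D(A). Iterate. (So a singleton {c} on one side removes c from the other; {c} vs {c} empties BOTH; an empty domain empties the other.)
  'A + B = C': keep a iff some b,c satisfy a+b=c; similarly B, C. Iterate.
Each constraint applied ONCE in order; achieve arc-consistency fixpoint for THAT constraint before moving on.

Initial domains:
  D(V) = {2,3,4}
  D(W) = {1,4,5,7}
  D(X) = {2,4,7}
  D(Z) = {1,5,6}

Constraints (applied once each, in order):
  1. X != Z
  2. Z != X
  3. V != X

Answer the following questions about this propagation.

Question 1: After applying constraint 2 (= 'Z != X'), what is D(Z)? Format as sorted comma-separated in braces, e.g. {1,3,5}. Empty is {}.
Constraint 1 (X != Z) on D(X)={2,4,7} D(Z)={1,5,6}: no change
Constraint 2 (Z != X) on D(Z)={1,5,6} D(X)={2,4,7}: no change
So after constraint 2: D(Z) = {1,5,6}

Answer: {1,5,6}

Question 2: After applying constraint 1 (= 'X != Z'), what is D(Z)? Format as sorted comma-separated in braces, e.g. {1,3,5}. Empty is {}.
Answer: {1,5,6}

Derivation:
Constraint 1 (X != Z) on D(X)={2,4,7} D(Z)={1,5,6}: no change
So after constraint 1: D(Z) = {1,5,6}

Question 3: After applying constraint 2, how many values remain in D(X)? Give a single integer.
Constraint 1 (X != Z) on D(X)={2,4,7} D(Z)={1,5,6}: no change
Constraint 2 (Z != X) on D(Z)={1,5,6} D(X)={2,4,7}: no change
So after constraint 2: D(X)={2,4,7}, size = 3

Answer: 3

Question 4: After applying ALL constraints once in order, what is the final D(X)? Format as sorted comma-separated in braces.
Constraint 1 (X != Z) on D(X)={2,4,7} D(Z)={1,5,6}: no change
Constraint 2 (Z != X) on D(Z)={1,5,6} D(X)={2,4,7}: no change
Constraint 3 (V != X) on D(V)={2,3,4} D(X)={2,4,7}: no change
So after all 3 constraints: D(X) = {2,4,7}

Answer: {2,4,7}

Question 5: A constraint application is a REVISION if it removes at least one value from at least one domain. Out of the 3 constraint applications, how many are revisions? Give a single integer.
Answer: 0

Derivation:
Constraint 1 (X != Z) on D(X)={2,4,7} D(Z)={1,5,6}: no change => not a revision
Constraint 2 (Z != X) on D(Z)={1,5,6} D(X)={2,4,7}: no change => not a revision
Constraint 3 (V != X) on D(V)={2,3,4} D(X)={2,4,7}: no change => not a revision
Total revisions = 0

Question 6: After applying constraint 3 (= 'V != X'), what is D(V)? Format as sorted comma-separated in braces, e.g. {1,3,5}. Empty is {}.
Answer: {2,3,4}

Derivation:
Constraint 1 (X != Z) on D(X)={2,4,7} D(Z)={1,5,6}: no change
Constraint 2 (Z != X) on D(Z)={1,5,6} D(X)={2,4,7}: no change
Constraint 3 (V != X) on D(V)={2,3,4} D(X)={2,4,7}: no change
So after constraint 3: D(V) = {2,3,4}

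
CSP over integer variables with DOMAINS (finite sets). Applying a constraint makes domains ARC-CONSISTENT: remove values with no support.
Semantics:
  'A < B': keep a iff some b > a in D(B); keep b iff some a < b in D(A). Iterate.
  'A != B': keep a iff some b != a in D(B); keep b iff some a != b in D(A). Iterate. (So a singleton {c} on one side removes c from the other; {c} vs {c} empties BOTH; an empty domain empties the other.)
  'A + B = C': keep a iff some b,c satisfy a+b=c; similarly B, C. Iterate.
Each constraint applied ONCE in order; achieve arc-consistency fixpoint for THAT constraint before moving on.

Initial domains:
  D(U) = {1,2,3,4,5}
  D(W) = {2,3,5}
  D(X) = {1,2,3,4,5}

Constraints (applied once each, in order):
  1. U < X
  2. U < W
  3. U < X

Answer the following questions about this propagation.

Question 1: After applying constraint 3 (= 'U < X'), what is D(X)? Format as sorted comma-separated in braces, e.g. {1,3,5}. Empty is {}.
Answer: {2,3,4,5}

Derivation:
Constraint 1 (U < X) on D(U)={1,2,3,4,5} D(X)={1,2,3,4,5}: U {1,2,3,4,5}->{1,2,3,4}; X {1,2,3,4,5}->{2,3,4,5}
Constraint 2 (U < W) on D(U)={1,2,3,4} D(W)={2,3,5}: no change
Constraint 3 (U < X) on D(U)={1,2,3,4} D(X)={2,3,4,5}: no change
So after constraint 3: D(X) = {2,3,4,5}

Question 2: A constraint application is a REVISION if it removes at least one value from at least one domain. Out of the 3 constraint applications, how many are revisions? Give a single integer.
Constraint 1 (U < X) on D(U)={1,2,3,4,5} D(X)={1,2,3,4,5}: U {1,2,3,4,5}->{1,2,3,4}; X {1,2,3,4,5}->{2,3,4,5} => REVISION
Constraint 2 (U < W) on D(U)={1,2,3,4} D(W)={2,3,5}: no change => not a revision
Constraint 3 (U < X) on D(U)={1,2,3,4} D(X)={2,3,4,5}: no change => not a revision
Total revisions = 1

Answer: 1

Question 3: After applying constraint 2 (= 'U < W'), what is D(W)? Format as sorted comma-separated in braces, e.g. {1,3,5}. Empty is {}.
Answer: {2,3,5}

Derivation:
Constraint 1 (U < X) on D(U)={1,2,3,4,5} D(X)={1,2,3,4,5}: U {1,2,3,4,5}->{1,2,3,4}; X {1,2,3,4,5}->{2,3,4,5}
Constraint 2 (U < W) on D(U)={1,2,3,4} D(W)={2,3,5}: no change
So after constraint 2: D(W) = {2,3,5}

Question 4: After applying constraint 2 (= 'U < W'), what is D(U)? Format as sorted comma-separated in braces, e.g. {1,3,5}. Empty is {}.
Answer: {1,2,3,4}

Derivation:
Constraint 1 (U < X) on D(U)={1,2,3,4,5} D(X)={1,2,3,4,5}: U {1,2,3,4,5}->{1,2,3,4}; X {1,2,3,4,5}->{2,3,4,5}
Constraint 2 (U < W) on D(U)={1,2,3,4} D(W)={2,3,5}: no change
So after constraint 2: D(U) = {1,2,3,4}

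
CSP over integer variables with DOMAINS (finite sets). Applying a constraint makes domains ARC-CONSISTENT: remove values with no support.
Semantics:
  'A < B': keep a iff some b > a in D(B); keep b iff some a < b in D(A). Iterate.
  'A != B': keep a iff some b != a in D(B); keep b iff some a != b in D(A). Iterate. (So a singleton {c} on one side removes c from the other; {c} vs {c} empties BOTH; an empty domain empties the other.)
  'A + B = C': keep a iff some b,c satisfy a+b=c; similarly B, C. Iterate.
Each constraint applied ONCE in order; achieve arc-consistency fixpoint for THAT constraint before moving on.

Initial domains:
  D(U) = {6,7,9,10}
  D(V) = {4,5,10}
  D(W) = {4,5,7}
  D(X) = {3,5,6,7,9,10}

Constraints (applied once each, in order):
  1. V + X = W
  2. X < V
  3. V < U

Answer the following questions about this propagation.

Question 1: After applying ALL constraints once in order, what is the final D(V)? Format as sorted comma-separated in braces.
Answer: {4}

Derivation:
Constraint 1 (V + X = W) on D(V)={4,5,10} D(X)={3,5,6,7,9,10} D(W)={4,5,7}: V {4,5,10}->{4}; X {3,5,6,7,9,10}->{3}; W {4,5,7}->{7}
Constraint 2 (X < V) on D(X)={3} D(V)={4}: no change
Constraint 3 (V < U) on D(V)={4} D(U)={6,7,9,10}: no change
So after all 3 constraints: D(V) = {4}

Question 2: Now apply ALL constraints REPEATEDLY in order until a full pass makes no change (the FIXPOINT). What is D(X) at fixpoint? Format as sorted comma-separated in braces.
Answer: {3}

Derivation:
pass 0 (initial): D(X)={3,5,6,7,9,10}
pass 1: V {4,5,10}->{4}; W {4,5,7}->{7}; X {3,5,6,7,9,10}->{3}
pass 2: no change
Fixpoint after 2 passes: D(X) = {3}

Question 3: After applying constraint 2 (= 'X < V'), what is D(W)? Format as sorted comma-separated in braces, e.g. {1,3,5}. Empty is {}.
Constraint 1 (V + X = W) on D(V)={4,5,10} D(X)={3,5,6,7,9,10} D(W)={4,5,7}: V {4,5,10}->{4}; X {3,5,6,7,9,10}->{3}; W {4,5,7}->{7}
Constraint 2 (X < V) on D(X)={3} D(V)={4}: no change
So after constraint 2: D(W) = {7}

Answer: {7}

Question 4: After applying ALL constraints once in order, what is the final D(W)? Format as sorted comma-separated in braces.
Answer: {7}

Derivation:
Constraint 1 (V + X = W) on D(V)={4,5,10} D(X)={3,5,6,7,9,10} D(W)={4,5,7}: V {4,5,10}->{4}; X {3,5,6,7,9,10}->{3}; W {4,5,7}->{7}
Constraint 2 (X < V) on D(X)={3} D(V)={4}: no change
Constraint 3 (V < U) on D(V)={4} D(U)={6,7,9,10}: no change
So after all 3 constraints: D(W) = {7}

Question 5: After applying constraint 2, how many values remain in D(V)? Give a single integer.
Answer: 1

Derivation:
Constraint 1 (V + X = W) on D(V)={4,5,10} D(X)={3,5,6,7,9,10} D(W)={4,5,7}: V {4,5,10}->{4}; X {3,5,6,7,9,10}->{3}; W {4,5,7}->{7}
Constraint 2 (X < V) on D(X)={3} D(V)={4}: no change
So after constraint 2: D(V)={4}, size = 1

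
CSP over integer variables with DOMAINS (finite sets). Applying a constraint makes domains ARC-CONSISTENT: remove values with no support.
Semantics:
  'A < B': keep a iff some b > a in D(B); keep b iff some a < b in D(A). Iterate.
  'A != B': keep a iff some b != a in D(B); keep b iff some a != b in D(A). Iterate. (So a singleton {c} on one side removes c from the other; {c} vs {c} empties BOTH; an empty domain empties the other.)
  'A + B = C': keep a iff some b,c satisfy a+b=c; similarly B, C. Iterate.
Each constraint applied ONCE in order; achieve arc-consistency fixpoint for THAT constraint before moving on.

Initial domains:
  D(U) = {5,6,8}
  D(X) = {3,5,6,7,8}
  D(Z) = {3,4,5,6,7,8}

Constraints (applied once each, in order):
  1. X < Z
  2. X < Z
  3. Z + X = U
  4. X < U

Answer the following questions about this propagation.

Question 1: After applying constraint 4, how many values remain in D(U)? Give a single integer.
Constraint 1 (X < Z) on D(X)={3,5,6,7,8} D(Z)={3,4,5,6,7,8}: X {3,5,6,7,8}->{3,5,6,7}; Z {3,4,5,6,7,8}->{4,5,6,7,8}
Constraint 2 (X < Z) on D(X)={3,5,6,7} D(Z)={4,5,6,7,8}: no change
Constraint 3 (Z + X = U) on D(Z)={4,5,6,7,8} D(X)={3,5,6,7} D(U)={5,6,8}: Z {4,5,6,7,8}->{5}; X {3,5,6,7}->{3}; U {5,6,8}->{8}
Constraint 4 (X < U) on D(X)={3} D(U)={8}: no change
So after constraint 4: D(U)={8}, size = 1

Answer: 1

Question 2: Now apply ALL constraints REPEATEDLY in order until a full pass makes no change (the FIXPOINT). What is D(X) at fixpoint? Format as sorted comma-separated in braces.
Answer: {3}

Derivation:
pass 0 (initial): D(X)={3,5,6,7,8}
pass 1: U {5,6,8}->{8}; X {3,5,6,7,8}->{3}; Z {3,4,5,6,7,8}->{5}
pass 2: no change
Fixpoint after 2 passes: D(X) = {3}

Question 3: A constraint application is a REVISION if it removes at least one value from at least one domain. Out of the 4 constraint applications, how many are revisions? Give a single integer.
Constraint 1 (X < Z) on D(X)={3,5,6,7,8} D(Z)={3,4,5,6,7,8}: X {3,5,6,7,8}->{3,5,6,7}; Z {3,4,5,6,7,8}->{4,5,6,7,8} => REVISION
Constraint 2 (X < Z) on D(X)={3,5,6,7} D(Z)={4,5,6,7,8}: no change => not a revision
Constraint 3 (Z + X = U) on D(Z)={4,5,6,7,8} D(X)={3,5,6,7} D(U)={5,6,8}: Z {4,5,6,7,8}->{5}; X {3,5,6,7}->{3}; U {5,6,8}->{8} => REVISION
Constraint 4 (X < U) on D(X)={3} D(U)={8}: no change => not a revision
Total revisions = 2

Answer: 2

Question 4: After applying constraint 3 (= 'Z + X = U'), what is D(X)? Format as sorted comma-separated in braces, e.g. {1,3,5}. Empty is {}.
Constraint 1 (X < Z) on D(X)={3,5,6,7,8} D(Z)={3,4,5,6,7,8}: X {3,5,6,7,8}->{3,5,6,7}; Z {3,4,5,6,7,8}->{4,5,6,7,8}
Constraint 2 (X < Z) on D(X)={3,5,6,7} D(Z)={4,5,6,7,8}: no change
Constraint 3 (Z + X = U) on D(Z)={4,5,6,7,8} D(X)={3,5,6,7} D(U)={5,6,8}: Z {4,5,6,7,8}->{5}; X {3,5,6,7}->{3}; U {5,6,8}->{8}
So after constraint 3: D(X) = {3}

Answer: {3}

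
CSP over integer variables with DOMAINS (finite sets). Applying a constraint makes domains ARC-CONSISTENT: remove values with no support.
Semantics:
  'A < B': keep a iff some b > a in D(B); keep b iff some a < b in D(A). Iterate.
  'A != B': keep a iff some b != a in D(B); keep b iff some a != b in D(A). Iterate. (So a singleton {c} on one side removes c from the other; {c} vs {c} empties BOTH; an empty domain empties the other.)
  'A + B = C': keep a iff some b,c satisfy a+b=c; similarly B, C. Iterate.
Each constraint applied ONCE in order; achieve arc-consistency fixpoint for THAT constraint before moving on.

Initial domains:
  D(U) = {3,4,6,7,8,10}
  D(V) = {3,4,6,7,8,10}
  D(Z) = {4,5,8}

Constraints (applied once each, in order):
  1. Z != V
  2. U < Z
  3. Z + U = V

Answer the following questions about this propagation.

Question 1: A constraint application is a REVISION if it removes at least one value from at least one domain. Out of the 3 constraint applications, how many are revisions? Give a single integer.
Answer: 2

Derivation:
Constraint 1 (Z != V) on D(Z)={4,5,8} D(V)={3,4,6,7,8,10}: no change => not a revision
Constraint 2 (U < Z) on D(U)={3,4,6,7,8,10} D(Z)={4,5,8}: U {3,4,6,7,8,10}->{3,4,6,7} => REVISION
Constraint 3 (Z + U = V) on D(Z)={4,5,8} D(U)={3,4,6,7} D(V)={3,4,6,7,8,10}: Z {4,5,8}->{4,5}; U {3,4,6,7}->{3,4,6}; V {3,4,6,7,8,10}->{7,8,10} => REVISION
Total revisions = 2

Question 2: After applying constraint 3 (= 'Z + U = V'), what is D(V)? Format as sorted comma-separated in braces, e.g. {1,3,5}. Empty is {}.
Answer: {7,8,10}

Derivation:
Constraint 1 (Z != V) on D(Z)={4,5,8} D(V)={3,4,6,7,8,10}: no change
Constraint 2 (U < Z) on D(U)={3,4,6,7,8,10} D(Z)={4,5,8}: U {3,4,6,7,8,10}->{3,4,6,7}
Constraint 3 (Z + U = V) on D(Z)={4,5,8} D(U)={3,4,6,7} D(V)={3,4,6,7,8,10}: Z {4,5,8}->{4,5}; U {3,4,6,7}->{3,4,6}; V {3,4,6,7,8,10}->{7,8,10}
So after constraint 3: D(V) = {7,8,10}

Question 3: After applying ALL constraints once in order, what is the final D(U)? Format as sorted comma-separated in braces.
Answer: {3,4,6}

Derivation:
Constraint 1 (Z != V) on D(Z)={4,5,8} D(V)={3,4,6,7,8,10}: no change
Constraint 2 (U < Z) on D(U)={3,4,6,7,8,10} D(Z)={4,5,8}: U {3,4,6,7,8,10}->{3,4,6,7}
Constraint 3 (Z + U = V) on D(Z)={4,5,8} D(U)={3,4,6,7} D(V)={3,4,6,7,8,10}: Z {4,5,8}->{4,5}; U {3,4,6,7}->{3,4,6}; V {3,4,6,7,8,10}->{7,8,10}
So after all 3 constraints: D(U) = {3,4,6}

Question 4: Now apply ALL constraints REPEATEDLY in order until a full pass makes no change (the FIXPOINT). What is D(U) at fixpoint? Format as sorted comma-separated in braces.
Answer: {3,4}

Derivation:
pass 0 (initial): D(U)={3,4,6,7,8,10}
pass 1: U {3,4,6,7,8,10}->{3,4,6}; V {3,4,6,7,8,10}->{7,8,10}; Z {4,5,8}->{4,5}
pass 2: U {3,4,6}->{3,4}; V {7,8,10}->{7,8}
pass 3: no change
Fixpoint after 3 passes: D(U) = {3,4}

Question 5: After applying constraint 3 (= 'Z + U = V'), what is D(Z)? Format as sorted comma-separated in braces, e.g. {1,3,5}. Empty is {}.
Answer: {4,5}

Derivation:
Constraint 1 (Z != V) on D(Z)={4,5,8} D(V)={3,4,6,7,8,10}: no change
Constraint 2 (U < Z) on D(U)={3,4,6,7,8,10} D(Z)={4,5,8}: U {3,4,6,7,8,10}->{3,4,6,7}
Constraint 3 (Z + U = V) on D(Z)={4,5,8} D(U)={3,4,6,7} D(V)={3,4,6,7,8,10}: Z {4,5,8}->{4,5}; U {3,4,6,7}->{3,4,6}; V {3,4,6,7,8,10}->{7,8,10}
So after constraint 3: D(Z) = {4,5}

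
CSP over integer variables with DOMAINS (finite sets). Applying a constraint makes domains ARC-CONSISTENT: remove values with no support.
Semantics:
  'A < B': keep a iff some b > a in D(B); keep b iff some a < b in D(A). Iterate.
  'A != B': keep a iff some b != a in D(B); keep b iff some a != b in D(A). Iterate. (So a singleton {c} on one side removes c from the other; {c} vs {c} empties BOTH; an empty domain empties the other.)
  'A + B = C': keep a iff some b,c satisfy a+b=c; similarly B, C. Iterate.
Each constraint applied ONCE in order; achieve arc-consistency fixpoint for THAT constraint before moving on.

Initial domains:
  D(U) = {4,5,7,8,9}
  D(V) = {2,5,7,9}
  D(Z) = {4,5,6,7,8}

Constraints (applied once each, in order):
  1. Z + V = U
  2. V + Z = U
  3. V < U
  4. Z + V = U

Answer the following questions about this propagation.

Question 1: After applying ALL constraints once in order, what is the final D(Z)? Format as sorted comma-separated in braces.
Answer: {4,5,6,7}

Derivation:
Constraint 1 (Z + V = U) on D(Z)={4,5,6,7,8} D(V)={2,5,7,9} D(U)={4,5,7,8,9}: Z {4,5,6,7,8}->{4,5,6,7}; V {2,5,7,9}->{2,5}; U {4,5,7,8,9}->{7,8,9}
Constraint 2 (V + Z = U) on D(V)={2,5} D(Z)={4,5,6,7} D(U)={7,8,9}: no change
Constraint 3 (V < U) on D(V)={2,5} D(U)={7,8,9}: no change
Constraint 4 (Z + V = U) on D(Z)={4,5,6,7} D(V)={2,5} D(U)={7,8,9}: no change
So after all 4 constraints: D(Z) = {4,5,6,7}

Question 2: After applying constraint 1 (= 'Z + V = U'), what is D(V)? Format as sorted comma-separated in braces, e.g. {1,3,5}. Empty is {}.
Answer: {2,5}

Derivation:
Constraint 1 (Z + V = U) on D(Z)={4,5,6,7,8} D(V)={2,5,7,9} D(U)={4,5,7,8,9}: Z {4,5,6,7,8}->{4,5,6,7}; V {2,5,7,9}->{2,5}; U {4,5,7,8,9}->{7,8,9}
So after constraint 1: D(V) = {2,5}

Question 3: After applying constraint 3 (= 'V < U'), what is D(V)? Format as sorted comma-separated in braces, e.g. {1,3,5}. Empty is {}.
Answer: {2,5}

Derivation:
Constraint 1 (Z + V = U) on D(Z)={4,5,6,7,8} D(V)={2,5,7,9} D(U)={4,5,7,8,9}: Z {4,5,6,7,8}->{4,5,6,7}; V {2,5,7,9}->{2,5}; U {4,5,7,8,9}->{7,8,9}
Constraint 2 (V + Z = U) on D(V)={2,5} D(Z)={4,5,6,7} D(U)={7,8,9}: no change
Constraint 3 (V < U) on D(V)={2,5} D(U)={7,8,9}: no change
So after constraint 3: D(V) = {2,5}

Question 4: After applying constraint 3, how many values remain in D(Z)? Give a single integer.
Constraint 1 (Z + V = U) on D(Z)={4,5,6,7,8} D(V)={2,5,7,9} D(U)={4,5,7,8,9}: Z {4,5,6,7,8}->{4,5,6,7}; V {2,5,7,9}->{2,5}; U {4,5,7,8,9}->{7,8,9}
Constraint 2 (V + Z = U) on D(V)={2,5} D(Z)={4,5,6,7} D(U)={7,8,9}: no change
Constraint 3 (V < U) on D(V)={2,5} D(U)={7,8,9}: no change
So after constraint 3: D(Z)={4,5,6,7}, size = 4

Answer: 4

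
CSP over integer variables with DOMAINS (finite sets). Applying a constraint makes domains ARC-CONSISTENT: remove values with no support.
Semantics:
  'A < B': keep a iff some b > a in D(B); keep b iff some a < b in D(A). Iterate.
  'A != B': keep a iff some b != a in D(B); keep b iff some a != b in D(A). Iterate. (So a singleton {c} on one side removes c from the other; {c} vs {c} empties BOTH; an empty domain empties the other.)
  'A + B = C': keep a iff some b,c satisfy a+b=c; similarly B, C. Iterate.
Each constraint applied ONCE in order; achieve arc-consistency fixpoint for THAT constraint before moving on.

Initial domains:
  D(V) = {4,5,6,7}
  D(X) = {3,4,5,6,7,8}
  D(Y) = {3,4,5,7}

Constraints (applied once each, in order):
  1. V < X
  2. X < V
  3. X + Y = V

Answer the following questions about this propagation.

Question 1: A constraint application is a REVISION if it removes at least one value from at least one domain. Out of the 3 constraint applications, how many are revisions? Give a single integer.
Answer: 3

Derivation:
Constraint 1 (V < X) on D(V)={4,5,6,7} D(X)={3,4,5,6,7,8}: X {3,4,5,6,7,8}->{5,6,7,8} => REVISION
Constraint 2 (X < V) on D(X)={5,6,7,8} D(V)={4,5,6,7}: X {5,6,7,8}->{5,6}; V {4,5,6,7}->{6,7} => REVISION
Constraint 3 (X + Y = V) on D(X)={5,6} D(Y)={3,4,5,7} D(V)={6,7}: X {5,6}->{}; Y {3,4,5,7}->{}; V {6,7}->{} => REVISION
Total revisions = 3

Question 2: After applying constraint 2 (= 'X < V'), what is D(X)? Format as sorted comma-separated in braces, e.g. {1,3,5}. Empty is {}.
Answer: {5,6}

Derivation:
Constraint 1 (V < X) on D(V)={4,5,6,7} D(X)={3,4,5,6,7,8}: X {3,4,5,6,7,8}->{5,6,7,8}
Constraint 2 (X < V) on D(X)={5,6,7,8} D(V)={4,5,6,7}: X {5,6,7,8}->{5,6}; V {4,5,6,7}->{6,7}
So after constraint 2: D(X) = {5,6}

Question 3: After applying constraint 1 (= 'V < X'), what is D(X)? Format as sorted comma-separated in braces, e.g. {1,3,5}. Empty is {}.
Answer: {5,6,7,8}

Derivation:
Constraint 1 (V < X) on D(V)={4,5,6,7} D(X)={3,4,5,6,7,8}: X {3,4,5,6,7,8}->{5,6,7,8}
So after constraint 1: D(X) = {5,6,7,8}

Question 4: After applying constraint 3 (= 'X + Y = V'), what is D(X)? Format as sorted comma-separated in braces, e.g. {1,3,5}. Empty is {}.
Constraint 1 (V < X) on D(V)={4,5,6,7} D(X)={3,4,5,6,7,8}: X {3,4,5,6,7,8}->{5,6,7,8}
Constraint 2 (X < V) on D(X)={5,6,7,8} D(V)={4,5,6,7}: X {5,6,7,8}->{5,6}; V {4,5,6,7}->{6,7}
Constraint 3 (X + Y = V) on D(X)={5,6} D(Y)={3,4,5,7} D(V)={6,7}: X {5,6}->{}; Y {3,4,5,7}->{}; V {6,7}->{}
So after constraint 3: D(X) = {}

Answer: {}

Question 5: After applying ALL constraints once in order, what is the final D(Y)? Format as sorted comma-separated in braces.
Answer: {}

Derivation:
Constraint 1 (V < X) on D(V)={4,5,6,7} D(X)={3,4,5,6,7,8}: X {3,4,5,6,7,8}->{5,6,7,8}
Constraint 2 (X < V) on D(X)={5,6,7,8} D(V)={4,5,6,7}: X {5,6,7,8}->{5,6}; V {4,5,6,7}->{6,7}
Constraint 3 (X + Y = V) on D(X)={5,6} D(Y)={3,4,5,7} D(V)={6,7}: X {5,6}->{}; Y {3,4,5,7}->{}; V {6,7}->{}
So after all 3 constraints: D(Y) = {}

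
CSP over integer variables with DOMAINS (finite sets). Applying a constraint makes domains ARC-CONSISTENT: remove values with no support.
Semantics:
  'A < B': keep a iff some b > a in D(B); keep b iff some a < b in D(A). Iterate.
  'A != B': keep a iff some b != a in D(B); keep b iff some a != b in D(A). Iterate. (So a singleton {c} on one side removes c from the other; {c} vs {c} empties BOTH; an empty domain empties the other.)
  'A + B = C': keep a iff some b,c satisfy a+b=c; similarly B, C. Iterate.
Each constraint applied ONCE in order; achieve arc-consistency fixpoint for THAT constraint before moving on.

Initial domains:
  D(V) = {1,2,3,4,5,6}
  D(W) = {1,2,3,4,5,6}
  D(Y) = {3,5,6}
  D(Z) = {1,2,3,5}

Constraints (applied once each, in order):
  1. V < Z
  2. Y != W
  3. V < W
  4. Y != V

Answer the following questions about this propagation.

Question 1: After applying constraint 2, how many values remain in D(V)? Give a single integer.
Constraint 1 (V < Z) on D(V)={1,2,3,4,5,6} D(Z)={1,2,3,5}: V {1,2,3,4,5,6}->{1,2,3,4}; Z {1,2,3,5}->{2,3,5}
Constraint 2 (Y != W) on D(Y)={3,5,6} D(W)={1,2,3,4,5,6}: no change
So after constraint 2: D(V)={1,2,3,4}, size = 4

Answer: 4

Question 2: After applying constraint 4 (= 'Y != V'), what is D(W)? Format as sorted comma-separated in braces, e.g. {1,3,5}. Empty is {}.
Constraint 1 (V < Z) on D(V)={1,2,3,4,5,6} D(Z)={1,2,3,5}: V {1,2,3,4,5,6}->{1,2,3,4}; Z {1,2,3,5}->{2,3,5}
Constraint 2 (Y != W) on D(Y)={3,5,6} D(W)={1,2,3,4,5,6}: no change
Constraint 3 (V < W) on D(V)={1,2,3,4} D(W)={1,2,3,4,5,6}: W {1,2,3,4,5,6}->{2,3,4,5,6}
Constraint 4 (Y != V) on D(Y)={3,5,6} D(V)={1,2,3,4}: no change
So after constraint 4: D(W) = {2,3,4,5,6}

Answer: {2,3,4,5,6}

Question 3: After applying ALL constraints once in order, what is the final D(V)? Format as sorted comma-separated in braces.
Constraint 1 (V < Z) on D(V)={1,2,3,4,5,6} D(Z)={1,2,3,5}: V {1,2,3,4,5,6}->{1,2,3,4}; Z {1,2,3,5}->{2,3,5}
Constraint 2 (Y != W) on D(Y)={3,5,6} D(W)={1,2,3,4,5,6}: no change
Constraint 3 (V < W) on D(V)={1,2,3,4} D(W)={1,2,3,4,5,6}: W {1,2,3,4,5,6}->{2,3,4,5,6}
Constraint 4 (Y != V) on D(Y)={3,5,6} D(V)={1,2,3,4}: no change
So after all 4 constraints: D(V) = {1,2,3,4}

Answer: {1,2,3,4}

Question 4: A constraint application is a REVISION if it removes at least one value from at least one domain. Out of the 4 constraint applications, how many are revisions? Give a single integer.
Answer: 2

Derivation:
Constraint 1 (V < Z) on D(V)={1,2,3,4,5,6} D(Z)={1,2,3,5}: V {1,2,3,4,5,6}->{1,2,3,4}; Z {1,2,3,5}->{2,3,5} => REVISION
Constraint 2 (Y != W) on D(Y)={3,5,6} D(W)={1,2,3,4,5,6}: no change => not a revision
Constraint 3 (V < W) on D(V)={1,2,3,4} D(W)={1,2,3,4,5,6}: W {1,2,3,4,5,6}->{2,3,4,5,6} => REVISION
Constraint 4 (Y != V) on D(Y)={3,5,6} D(V)={1,2,3,4}: no change => not a revision
Total revisions = 2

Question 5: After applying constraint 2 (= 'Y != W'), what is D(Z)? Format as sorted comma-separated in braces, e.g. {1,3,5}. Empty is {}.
Constraint 1 (V < Z) on D(V)={1,2,3,4,5,6} D(Z)={1,2,3,5}: V {1,2,3,4,5,6}->{1,2,3,4}; Z {1,2,3,5}->{2,3,5}
Constraint 2 (Y != W) on D(Y)={3,5,6} D(W)={1,2,3,4,5,6}: no change
So after constraint 2: D(Z) = {2,3,5}

Answer: {2,3,5}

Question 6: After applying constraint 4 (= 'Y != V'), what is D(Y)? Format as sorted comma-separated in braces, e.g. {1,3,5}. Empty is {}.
Answer: {3,5,6}

Derivation:
Constraint 1 (V < Z) on D(V)={1,2,3,4,5,6} D(Z)={1,2,3,5}: V {1,2,3,4,5,6}->{1,2,3,4}; Z {1,2,3,5}->{2,3,5}
Constraint 2 (Y != W) on D(Y)={3,5,6} D(W)={1,2,3,4,5,6}: no change
Constraint 3 (V < W) on D(V)={1,2,3,4} D(W)={1,2,3,4,5,6}: W {1,2,3,4,5,6}->{2,3,4,5,6}
Constraint 4 (Y != V) on D(Y)={3,5,6} D(V)={1,2,3,4}: no change
So after constraint 4: D(Y) = {3,5,6}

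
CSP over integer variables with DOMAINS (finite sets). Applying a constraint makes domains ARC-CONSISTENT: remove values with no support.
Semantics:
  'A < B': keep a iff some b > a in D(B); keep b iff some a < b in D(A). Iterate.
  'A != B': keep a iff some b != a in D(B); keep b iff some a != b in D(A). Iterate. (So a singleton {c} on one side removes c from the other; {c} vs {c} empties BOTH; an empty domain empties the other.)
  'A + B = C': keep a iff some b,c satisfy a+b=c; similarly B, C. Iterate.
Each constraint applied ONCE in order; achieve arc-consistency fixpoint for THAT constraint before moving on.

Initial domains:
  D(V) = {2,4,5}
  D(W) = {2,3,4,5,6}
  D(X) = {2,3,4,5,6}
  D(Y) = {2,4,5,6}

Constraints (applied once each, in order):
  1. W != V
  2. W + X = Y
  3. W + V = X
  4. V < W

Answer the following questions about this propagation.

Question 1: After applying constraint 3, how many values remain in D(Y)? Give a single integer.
Constraint 1 (W != V) on D(W)={2,3,4,5,6} D(V)={2,4,5}: no change
Constraint 2 (W + X = Y) on D(W)={2,3,4,5,6} D(X)={2,3,4,5,6} D(Y)={2,4,5,6}: W {2,3,4,5,6}->{2,3,4}; X {2,3,4,5,6}->{2,3,4}; Y {2,4,5,6}->{4,5,6}
Constraint 3 (W + V = X) on D(W)={2,3,4} D(V)={2,4,5} D(X)={2,3,4}: W {2,3,4}->{2}; V {2,4,5}->{2}; X {2,3,4}->{4}
So after constraint 3: D(Y)={4,5,6}, size = 3

Answer: 3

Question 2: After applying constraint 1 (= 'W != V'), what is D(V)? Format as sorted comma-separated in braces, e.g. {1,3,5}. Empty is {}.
Constraint 1 (W != V) on D(W)={2,3,4,5,6} D(V)={2,4,5}: no change
So after constraint 1: D(V) = {2,4,5}

Answer: {2,4,5}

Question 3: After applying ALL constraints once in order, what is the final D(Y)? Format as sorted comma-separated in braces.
Answer: {4,5,6}

Derivation:
Constraint 1 (W != V) on D(W)={2,3,4,5,6} D(V)={2,4,5}: no change
Constraint 2 (W + X = Y) on D(W)={2,3,4,5,6} D(X)={2,3,4,5,6} D(Y)={2,4,5,6}: W {2,3,4,5,6}->{2,3,4}; X {2,3,4,5,6}->{2,3,4}; Y {2,4,5,6}->{4,5,6}
Constraint 3 (W + V = X) on D(W)={2,3,4} D(V)={2,4,5} D(X)={2,3,4}: W {2,3,4}->{2}; V {2,4,5}->{2}; X {2,3,4}->{4}
Constraint 4 (V < W) on D(V)={2} D(W)={2}: V {2}->{}; W {2}->{}
So after all 4 constraints: D(Y) = {4,5,6}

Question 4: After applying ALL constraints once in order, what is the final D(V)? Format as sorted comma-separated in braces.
Answer: {}

Derivation:
Constraint 1 (W != V) on D(W)={2,3,4,5,6} D(V)={2,4,5}: no change
Constraint 2 (W + X = Y) on D(W)={2,3,4,5,6} D(X)={2,3,4,5,6} D(Y)={2,4,5,6}: W {2,3,4,5,6}->{2,3,4}; X {2,3,4,5,6}->{2,3,4}; Y {2,4,5,6}->{4,5,6}
Constraint 3 (W + V = X) on D(W)={2,3,4} D(V)={2,4,5} D(X)={2,3,4}: W {2,3,4}->{2}; V {2,4,5}->{2}; X {2,3,4}->{4}
Constraint 4 (V < W) on D(V)={2} D(W)={2}: V {2}->{}; W {2}->{}
So after all 4 constraints: D(V) = {}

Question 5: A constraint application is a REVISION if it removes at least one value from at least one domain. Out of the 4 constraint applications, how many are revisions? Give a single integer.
Constraint 1 (W != V) on D(W)={2,3,4,5,6} D(V)={2,4,5}: no change => not a revision
Constraint 2 (W + X = Y) on D(W)={2,3,4,5,6} D(X)={2,3,4,5,6} D(Y)={2,4,5,6}: W {2,3,4,5,6}->{2,3,4}; X {2,3,4,5,6}->{2,3,4}; Y {2,4,5,6}->{4,5,6} => REVISION
Constraint 3 (W + V = X) on D(W)={2,3,4} D(V)={2,4,5} D(X)={2,3,4}: W {2,3,4}->{2}; V {2,4,5}->{2}; X {2,3,4}->{4} => REVISION
Constraint 4 (V < W) on D(V)={2} D(W)={2}: V {2}->{}; W {2}->{} => REVISION
Total revisions = 3

Answer: 3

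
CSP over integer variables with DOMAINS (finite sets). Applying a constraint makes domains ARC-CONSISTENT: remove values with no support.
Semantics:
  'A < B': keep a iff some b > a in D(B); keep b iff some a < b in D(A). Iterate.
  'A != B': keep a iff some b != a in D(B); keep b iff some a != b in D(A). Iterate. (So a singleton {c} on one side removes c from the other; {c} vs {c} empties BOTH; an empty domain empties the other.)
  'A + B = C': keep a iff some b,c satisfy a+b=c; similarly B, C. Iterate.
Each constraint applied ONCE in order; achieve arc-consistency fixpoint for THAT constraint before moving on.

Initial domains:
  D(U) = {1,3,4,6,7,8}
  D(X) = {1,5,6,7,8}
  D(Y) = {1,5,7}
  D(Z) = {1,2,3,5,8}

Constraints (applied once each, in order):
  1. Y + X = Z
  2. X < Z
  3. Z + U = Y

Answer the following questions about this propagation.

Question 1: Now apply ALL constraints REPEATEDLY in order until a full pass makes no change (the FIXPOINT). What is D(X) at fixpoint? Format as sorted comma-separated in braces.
pass 0 (initial): D(X)={1,5,6,7,8}
pass 1: U {1,3,4,6,7,8}->{}; X {1,5,6,7,8}->{1,7}; Y {1,5,7}->{}; Z {1,2,3,5,8}->{}
pass 2: X {1,7}->{}
pass 3: no change
Fixpoint after 3 passes: D(X) = {}

Answer: {}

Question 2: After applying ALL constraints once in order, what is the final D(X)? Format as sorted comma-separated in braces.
Constraint 1 (Y + X = Z) on D(Y)={1,5,7} D(X)={1,5,6,7,8} D(Z)={1,2,3,5,8}: Y {1,5,7}->{1,7}; X {1,5,6,7,8}->{1,7}; Z {1,2,3,5,8}->{2,8}
Constraint 2 (X < Z) on D(X)={1,7} D(Z)={2,8}: no change
Constraint 3 (Z + U = Y) on D(Z)={2,8} D(U)={1,3,4,6,7,8} D(Y)={1,7}: Z {2,8}->{}; U {1,3,4,6,7,8}->{}; Y {1,7}->{}
So after all 3 constraints: D(X) = {1,7}

Answer: {1,7}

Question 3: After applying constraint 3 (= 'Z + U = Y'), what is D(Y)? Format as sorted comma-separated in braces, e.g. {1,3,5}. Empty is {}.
Constraint 1 (Y + X = Z) on D(Y)={1,5,7} D(X)={1,5,6,7,8} D(Z)={1,2,3,5,8}: Y {1,5,7}->{1,7}; X {1,5,6,7,8}->{1,7}; Z {1,2,3,5,8}->{2,8}
Constraint 2 (X < Z) on D(X)={1,7} D(Z)={2,8}: no change
Constraint 3 (Z + U = Y) on D(Z)={2,8} D(U)={1,3,4,6,7,8} D(Y)={1,7}: Z {2,8}->{}; U {1,3,4,6,7,8}->{}; Y {1,7}->{}
So after constraint 3: D(Y) = {}

Answer: {}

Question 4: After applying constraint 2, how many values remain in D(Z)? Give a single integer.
Constraint 1 (Y + X = Z) on D(Y)={1,5,7} D(X)={1,5,6,7,8} D(Z)={1,2,3,5,8}: Y {1,5,7}->{1,7}; X {1,5,6,7,8}->{1,7}; Z {1,2,3,5,8}->{2,8}
Constraint 2 (X < Z) on D(X)={1,7} D(Z)={2,8}: no change
So after constraint 2: D(Z)={2,8}, size = 2

Answer: 2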